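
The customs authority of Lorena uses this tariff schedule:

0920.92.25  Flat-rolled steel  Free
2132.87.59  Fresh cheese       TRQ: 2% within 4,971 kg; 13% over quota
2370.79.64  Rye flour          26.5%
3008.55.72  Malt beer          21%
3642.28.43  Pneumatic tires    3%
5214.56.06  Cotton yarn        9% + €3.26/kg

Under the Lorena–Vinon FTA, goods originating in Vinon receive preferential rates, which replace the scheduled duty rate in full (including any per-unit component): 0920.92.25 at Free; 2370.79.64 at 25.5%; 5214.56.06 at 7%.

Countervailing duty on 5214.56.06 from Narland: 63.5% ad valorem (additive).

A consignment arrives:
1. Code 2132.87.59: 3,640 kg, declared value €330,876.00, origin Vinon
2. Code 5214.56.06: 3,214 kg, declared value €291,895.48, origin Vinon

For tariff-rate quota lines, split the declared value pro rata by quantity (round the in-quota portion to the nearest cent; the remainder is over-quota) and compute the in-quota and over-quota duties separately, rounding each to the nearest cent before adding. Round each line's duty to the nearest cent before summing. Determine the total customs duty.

€27,050.20

Line 1 (2132.87.59, Vinon, 3,640 kg, €330,876.00):
Code 2132.87.59 is under a tariff-rate quota (threshold 4,971 kg). Quantity 3,640 kg is within the quota, so the in-quota rate 2% applies to the full value.
Duty = €330,876.00 × 2% = €6,617.52.
Line 2 (5214.56.06, Vinon, 3,214 kg, €291,895.48):
Base rate for 5214.56.06 is 9% + €3.26/kg.
Origin Vinon qualifies under the Lorena–Vinon agreement and 5214.56.06 is covered: preferential rate 7% applies instead.
The additional-duty order on 5214.56.06 targets Narland, not Vinon; it does not apply.
Duty = €291,895.48 × 7% = €20,432.68.
Total = €6,617.52 + €20,432.68 = €27,050.20.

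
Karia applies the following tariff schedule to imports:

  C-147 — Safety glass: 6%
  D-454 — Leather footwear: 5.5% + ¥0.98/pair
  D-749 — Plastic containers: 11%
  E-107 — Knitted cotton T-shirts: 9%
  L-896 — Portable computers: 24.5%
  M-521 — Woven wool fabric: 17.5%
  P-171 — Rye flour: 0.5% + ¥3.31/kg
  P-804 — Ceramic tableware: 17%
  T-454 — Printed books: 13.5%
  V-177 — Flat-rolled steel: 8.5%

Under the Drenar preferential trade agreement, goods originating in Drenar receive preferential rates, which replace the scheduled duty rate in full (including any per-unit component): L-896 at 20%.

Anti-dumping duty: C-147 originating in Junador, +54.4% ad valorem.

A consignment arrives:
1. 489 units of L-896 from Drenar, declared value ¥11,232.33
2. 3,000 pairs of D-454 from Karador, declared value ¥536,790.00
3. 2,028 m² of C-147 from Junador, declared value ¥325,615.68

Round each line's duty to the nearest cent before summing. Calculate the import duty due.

¥231,381.79

Line 1 (L-896, Drenar, 489 units, ¥11,232.33):
Base rate for L-896 is 24.5%.
Origin Drenar qualifies under the Karia–Drenar agreement and L-896 is covered: preferential rate 20% applies instead.
Duty = ¥11,232.33 × 20% = ¥2,246.47.
Line 2 (D-454, Karador, 3,000 pairs, ¥536,790.00):
Base rate for D-454 is 5.5% + ¥0.98/pair.
Duty = ¥536,790.00 × 5.5% + 3,000 × ¥0.98 = ¥32,463.45.
Line 3 (C-147, Junador, 2,028 m², ¥325,615.68):
Base rate for C-147 is 6%.
Additional duty on C-147 from Junador: +54.4%. Applied ad valorem rate: 6% + 54.4% = 60.4%.
Duty = ¥325,615.68 × 60.4% = ¥196,671.87.
Total = ¥2,246.47 + ¥32,463.45 + ¥196,671.87 = ¥231,381.79.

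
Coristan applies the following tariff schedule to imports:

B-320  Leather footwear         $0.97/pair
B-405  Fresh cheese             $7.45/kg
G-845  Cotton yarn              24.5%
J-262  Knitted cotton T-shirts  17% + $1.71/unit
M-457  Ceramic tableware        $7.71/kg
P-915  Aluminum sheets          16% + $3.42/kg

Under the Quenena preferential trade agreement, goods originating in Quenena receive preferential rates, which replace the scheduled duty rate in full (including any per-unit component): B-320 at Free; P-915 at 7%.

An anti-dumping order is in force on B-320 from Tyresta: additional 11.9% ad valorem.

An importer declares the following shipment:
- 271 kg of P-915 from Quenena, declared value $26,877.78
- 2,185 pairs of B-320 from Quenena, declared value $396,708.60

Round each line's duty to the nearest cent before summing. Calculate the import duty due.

$1,881.44

Line 1 (P-915, Quenena, 271 kg, $26,877.78):
Base rate for P-915 is 16% + $3.42/kg.
Origin Quenena qualifies under the Coristan–Quenena agreement and P-915 is covered: preferential rate 7% applies instead.
Duty = $26,877.78 × 7% = $1,881.44.
Line 2 (B-320, Quenena, 2,185 pairs, $396,708.60):
Base rate for B-320 is $0.97/pair.
Origin Quenena qualifies under the Coristan–Quenena agreement and B-320 is covered: preferential rate Free applies instead.
The additional-duty order on B-320 targets Tyresta, not Quenena; it does not apply.
Duty = $396,708.60 × 0% = $0.00.
Total = $1,881.44 + $0.00 = $1,881.44.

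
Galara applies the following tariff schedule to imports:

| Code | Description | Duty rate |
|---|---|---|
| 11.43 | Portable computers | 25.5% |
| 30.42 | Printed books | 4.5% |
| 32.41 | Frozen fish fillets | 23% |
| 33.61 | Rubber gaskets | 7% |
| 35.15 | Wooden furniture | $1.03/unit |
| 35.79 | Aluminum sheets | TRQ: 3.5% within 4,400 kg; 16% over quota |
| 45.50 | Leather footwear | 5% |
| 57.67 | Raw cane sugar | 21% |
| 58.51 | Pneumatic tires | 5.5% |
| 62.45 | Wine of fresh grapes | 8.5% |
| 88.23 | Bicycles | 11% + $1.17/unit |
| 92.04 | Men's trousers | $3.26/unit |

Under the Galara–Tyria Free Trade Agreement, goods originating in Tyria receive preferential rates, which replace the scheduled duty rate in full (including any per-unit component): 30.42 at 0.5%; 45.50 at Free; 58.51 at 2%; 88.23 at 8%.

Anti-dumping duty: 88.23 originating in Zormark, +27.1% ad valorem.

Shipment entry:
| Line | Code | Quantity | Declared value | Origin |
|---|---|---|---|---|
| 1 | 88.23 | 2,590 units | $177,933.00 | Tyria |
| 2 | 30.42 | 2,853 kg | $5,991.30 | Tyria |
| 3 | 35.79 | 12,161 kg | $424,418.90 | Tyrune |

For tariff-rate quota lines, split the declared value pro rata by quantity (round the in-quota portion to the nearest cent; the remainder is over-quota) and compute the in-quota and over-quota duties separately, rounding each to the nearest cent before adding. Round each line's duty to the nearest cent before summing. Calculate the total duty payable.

$62,976.62

Line 1 (88.23, Tyria, 2,590 units, $177,933.00):
Base rate for 88.23 is 11% + $1.17/unit.
Origin Tyria qualifies under the Galara–Tyria agreement and 88.23 is covered: preferential rate 8% applies instead.
The additional-duty order on 88.23 targets Zormark, not Tyria; it does not apply.
Duty = $177,933.00 × 8% = $14,234.64.
Line 2 (30.42, Tyria, 2,853 kg, $5,991.30):
Base rate for 30.42 is 4.5%.
Origin Tyria qualifies under the Galara–Tyria agreement and 30.42 is covered: preferential rate 0.5% applies instead.
Duty = $5,991.30 × 0.5% = $29.96.
Line 3 (35.79, Tyrune, 12,161 kg, $424,418.90):
Code 35.79 is under a tariff-rate quota (threshold 4,400 kg). In-quota: 4,400 kg at 3.5%; over-quota: 7,761 kg at 16%.
Pro-rata value split: in-quota = $424,418.90 × 4,400/12,161 = $153,560.00; over-quota = $424,418.90 − $153,560.00 = $270,858.90.
In-quota duty = $153,560.00 × 3.5% = $5,374.60. Over-quota duty = $270,858.90 × 16% = $43,337.42.
Line duty = $5,374.60 + $43,337.42 = $48,712.02.
Total = $14,234.64 + $29.96 + $48,712.02 = $62,976.62.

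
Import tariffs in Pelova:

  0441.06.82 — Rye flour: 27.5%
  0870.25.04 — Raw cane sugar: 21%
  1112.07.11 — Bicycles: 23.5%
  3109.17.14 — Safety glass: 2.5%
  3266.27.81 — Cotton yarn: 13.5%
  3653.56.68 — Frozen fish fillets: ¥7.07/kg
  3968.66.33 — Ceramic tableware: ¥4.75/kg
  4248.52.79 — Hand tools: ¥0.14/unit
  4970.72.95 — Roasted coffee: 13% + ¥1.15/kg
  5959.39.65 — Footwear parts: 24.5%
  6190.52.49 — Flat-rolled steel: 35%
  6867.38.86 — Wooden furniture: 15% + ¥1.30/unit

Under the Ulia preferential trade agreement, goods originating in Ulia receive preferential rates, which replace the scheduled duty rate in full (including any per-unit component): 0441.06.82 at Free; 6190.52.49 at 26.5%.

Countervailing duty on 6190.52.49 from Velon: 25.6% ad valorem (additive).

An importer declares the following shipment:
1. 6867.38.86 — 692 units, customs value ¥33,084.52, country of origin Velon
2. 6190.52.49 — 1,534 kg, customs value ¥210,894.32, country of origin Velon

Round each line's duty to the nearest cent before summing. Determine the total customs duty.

Line 1 (6867.38.86, Velon, 692 units, ¥33,084.52):
Base rate for 6867.38.86 is 15% + ¥1.30/unit.
Duty = ¥33,084.52 × 15% + 692 × ¥1.30 = ¥5,862.28.
Line 2 (6190.52.49, Velon, 1,534 kg, ¥210,894.32):
Base rate for 6190.52.49 is 35%.
6190.52.49 has an FTA preferential rate, but origin Velon is not Ulia; base rate stands.
Additional duty on 6190.52.49 from Velon: +25.6%. Applied ad valorem rate: 35% + 25.6% = 60.6%.
Duty = ¥210,894.32 × 60.6% = ¥127,801.96.
Total = ¥5,862.28 + ¥127,801.96 = ¥133,664.24.

¥133,664.24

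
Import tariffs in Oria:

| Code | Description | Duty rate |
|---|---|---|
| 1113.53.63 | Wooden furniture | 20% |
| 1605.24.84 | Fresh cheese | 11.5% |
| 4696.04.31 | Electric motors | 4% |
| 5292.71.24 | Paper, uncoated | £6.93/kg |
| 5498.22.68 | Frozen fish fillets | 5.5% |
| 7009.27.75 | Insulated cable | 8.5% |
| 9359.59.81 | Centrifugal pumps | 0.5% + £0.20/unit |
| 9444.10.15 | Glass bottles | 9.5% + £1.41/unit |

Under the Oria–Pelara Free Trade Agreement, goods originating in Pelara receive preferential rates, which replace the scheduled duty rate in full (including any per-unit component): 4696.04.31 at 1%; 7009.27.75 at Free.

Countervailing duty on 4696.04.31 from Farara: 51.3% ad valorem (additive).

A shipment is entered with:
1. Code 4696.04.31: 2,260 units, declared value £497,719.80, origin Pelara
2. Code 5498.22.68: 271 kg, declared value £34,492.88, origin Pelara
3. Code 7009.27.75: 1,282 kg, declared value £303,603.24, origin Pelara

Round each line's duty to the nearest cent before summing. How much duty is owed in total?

Line 1 (4696.04.31, Pelara, 2,260 units, £497,719.80):
Base rate for 4696.04.31 is 4%.
Origin Pelara qualifies under the Oria–Pelara agreement and 4696.04.31 is covered: preferential rate 1% applies instead.
The additional-duty order on 4696.04.31 targets Farara, not Pelara; it does not apply.
Duty = £497,719.80 × 1% = £4,977.20.
Line 2 (5498.22.68, Pelara, 271 kg, £34,492.88):
Base rate for 5498.22.68 is 5.5%.
Origin Pelara is the FTA partner but 5498.22.68 is not on the preference list; base rate stands.
Duty = £34,492.88 × 5.5% = £1,897.11.
Line 3 (7009.27.75, Pelara, 1,282 kg, £303,603.24):
Base rate for 7009.27.75 is 8.5%.
Origin Pelara qualifies under the Oria–Pelara agreement and 7009.27.75 is covered: preferential rate Free applies instead.
Duty = £303,603.24 × 0% = £0.00.
Total = £4,977.20 + £1,897.11 + £0.00 = £6,874.31.

£6,874.31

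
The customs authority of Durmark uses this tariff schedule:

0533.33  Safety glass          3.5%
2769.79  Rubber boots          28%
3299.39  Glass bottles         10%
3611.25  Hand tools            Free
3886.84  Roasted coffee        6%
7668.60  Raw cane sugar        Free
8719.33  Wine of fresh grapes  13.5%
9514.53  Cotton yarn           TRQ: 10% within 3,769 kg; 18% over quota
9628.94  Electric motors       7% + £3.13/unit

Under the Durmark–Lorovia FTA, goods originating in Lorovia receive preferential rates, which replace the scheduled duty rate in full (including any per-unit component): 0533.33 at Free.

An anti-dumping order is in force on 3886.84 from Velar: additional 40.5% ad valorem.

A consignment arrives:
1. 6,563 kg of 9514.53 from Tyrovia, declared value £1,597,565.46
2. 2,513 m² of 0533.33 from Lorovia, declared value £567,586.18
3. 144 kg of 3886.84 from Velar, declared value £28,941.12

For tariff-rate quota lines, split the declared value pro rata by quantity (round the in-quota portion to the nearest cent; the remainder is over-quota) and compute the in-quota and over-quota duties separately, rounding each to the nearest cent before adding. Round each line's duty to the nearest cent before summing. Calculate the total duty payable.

£227,623.41

Line 1 (9514.53, Tyrovia, 6,563 kg, £1,597,565.46):
Code 9514.53 is under a tariff-rate quota (threshold 3,769 kg). In-quota: 3,769 kg at 10%; over-quota: 2,794 kg at 18%.
Pro-rata value split: in-quota = £1,597,565.46 × 3,769/6,563 = £917,449.98; over-quota = £1,597,565.46 − £917,449.98 = £680,115.48.
In-quota duty = £917,449.98 × 10% = £91,745.00. Over-quota duty = £680,115.48 × 18% = £122,420.79.
Line duty = £91,745.00 + £122,420.79 = £214,165.79.
Line 2 (0533.33, Lorovia, 2,513 m², £567,586.18):
Base rate for 0533.33 is 3.5%.
Origin Lorovia qualifies under the Durmark–Lorovia agreement and 0533.33 is covered: preferential rate Free applies instead.
Duty = £567,586.18 × 0% = £0.00.
Line 3 (3886.84, Velar, 144 kg, £28,941.12):
Base rate for 3886.84 is 6%.
Additional duty on 3886.84 from Velar: +40.5%. Applied ad valorem rate: 6% + 40.5% = 46.5%.
Duty = £28,941.12 × 46.5% = £13,457.62.
Total = £214,165.79 + £0.00 + £13,457.62 = £227,623.41.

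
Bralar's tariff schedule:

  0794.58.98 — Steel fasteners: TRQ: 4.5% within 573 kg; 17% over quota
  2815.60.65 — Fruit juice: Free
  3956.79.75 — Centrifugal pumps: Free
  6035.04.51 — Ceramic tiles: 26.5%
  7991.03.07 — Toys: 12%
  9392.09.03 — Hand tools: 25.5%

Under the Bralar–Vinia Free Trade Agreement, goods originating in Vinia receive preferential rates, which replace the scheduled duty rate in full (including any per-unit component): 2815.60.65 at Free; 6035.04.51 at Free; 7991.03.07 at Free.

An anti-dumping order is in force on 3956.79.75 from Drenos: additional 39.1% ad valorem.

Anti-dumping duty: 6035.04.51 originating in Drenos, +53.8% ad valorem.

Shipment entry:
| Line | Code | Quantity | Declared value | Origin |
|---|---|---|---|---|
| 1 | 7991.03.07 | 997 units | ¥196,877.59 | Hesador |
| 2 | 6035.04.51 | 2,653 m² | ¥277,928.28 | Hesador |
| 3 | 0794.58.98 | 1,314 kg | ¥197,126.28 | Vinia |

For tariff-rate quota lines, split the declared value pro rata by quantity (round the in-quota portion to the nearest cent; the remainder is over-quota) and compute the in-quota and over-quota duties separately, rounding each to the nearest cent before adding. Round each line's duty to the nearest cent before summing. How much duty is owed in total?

Line 1 (7991.03.07, Hesador, 997 units, ¥196,877.59):
Base rate for 7991.03.07 is 12%.
7991.03.07 has an FTA preferential rate, but origin Hesador is not Vinia; base rate stands.
Duty = ¥196,877.59 × 12% = ¥23,625.31.
Line 2 (6035.04.51, Hesador, 2,653 m², ¥277,928.28):
Base rate for 6035.04.51 is 26.5%.
6035.04.51 has an FTA preferential rate, but origin Hesador is not Vinia; base rate stands.
The additional-duty order on 6035.04.51 targets Drenos, not Hesador; it does not apply.
Duty = ¥277,928.28 × 26.5% = ¥73,650.99.
Line 3 (0794.58.98, Vinia, 1,314 kg, ¥197,126.28):
Code 0794.58.98 is under a tariff-rate quota (threshold 573 kg). In-quota: 573 kg at 4.5%; over-quota: 741 kg at 17%.
Pro-rata value split: in-quota = ¥197,126.28 × 573/1,314 = ¥85,961.46; over-quota = ¥197,126.28 − ¥85,961.46 = ¥111,164.82.
In-quota duty = ¥85,961.46 × 4.5% = ¥3,868.27. Over-quota duty = ¥111,164.82 × 17% = ¥18,898.02.
Line duty = ¥3,868.27 + ¥18,898.02 = ¥22,766.29.
Total = ¥23,625.31 + ¥73,650.99 + ¥22,766.29 = ¥120,042.59.

¥120,042.59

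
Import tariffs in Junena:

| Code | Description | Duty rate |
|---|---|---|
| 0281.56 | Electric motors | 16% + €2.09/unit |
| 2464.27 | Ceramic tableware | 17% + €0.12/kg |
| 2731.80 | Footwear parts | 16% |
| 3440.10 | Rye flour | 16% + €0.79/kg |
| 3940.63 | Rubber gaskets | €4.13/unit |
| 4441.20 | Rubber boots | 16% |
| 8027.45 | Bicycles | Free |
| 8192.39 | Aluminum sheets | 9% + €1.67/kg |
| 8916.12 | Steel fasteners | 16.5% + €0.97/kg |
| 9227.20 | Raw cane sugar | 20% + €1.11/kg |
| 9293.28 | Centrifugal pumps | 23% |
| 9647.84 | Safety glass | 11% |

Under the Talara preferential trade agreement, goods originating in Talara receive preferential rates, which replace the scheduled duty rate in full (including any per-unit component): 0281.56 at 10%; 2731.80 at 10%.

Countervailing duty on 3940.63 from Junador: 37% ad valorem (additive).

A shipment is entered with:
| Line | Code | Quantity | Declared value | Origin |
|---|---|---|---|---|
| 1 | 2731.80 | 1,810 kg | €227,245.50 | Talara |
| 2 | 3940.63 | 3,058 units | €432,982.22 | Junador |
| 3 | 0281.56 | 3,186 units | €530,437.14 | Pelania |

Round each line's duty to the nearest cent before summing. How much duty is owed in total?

€287,086.19

Line 1 (2731.80, Talara, 1,810 kg, €227,245.50):
Base rate for 2731.80 is 16%.
Origin Talara qualifies under the Junena–Talara agreement and 2731.80 is covered: preferential rate 10% applies instead.
Duty = €227,245.50 × 10% = €22,724.55.
Line 2 (3940.63, Junador, 3,058 units, €432,982.22):
Base rate for 3940.63 is €4.13/unit.
Additional duty on 3940.63 from Junador: +37% ad valorem. Applied ad valorem rate = 37%.
Duty = €432,982.22 × 37% + 3,058 × €4.13 = €172,832.96.
Line 3 (0281.56, Pelania, 3,186 units, €530,437.14):
Base rate for 0281.56 is 16% + €2.09/unit.
0281.56 has an FTA preferential rate, but origin Pelania is not Talara; base rate stands.
Duty = €530,437.14 × 16% + 3,186 × €2.09 = €91,528.68.
Total = €22,724.55 + €172,832.96 + €91,528.68 = €287,086.19.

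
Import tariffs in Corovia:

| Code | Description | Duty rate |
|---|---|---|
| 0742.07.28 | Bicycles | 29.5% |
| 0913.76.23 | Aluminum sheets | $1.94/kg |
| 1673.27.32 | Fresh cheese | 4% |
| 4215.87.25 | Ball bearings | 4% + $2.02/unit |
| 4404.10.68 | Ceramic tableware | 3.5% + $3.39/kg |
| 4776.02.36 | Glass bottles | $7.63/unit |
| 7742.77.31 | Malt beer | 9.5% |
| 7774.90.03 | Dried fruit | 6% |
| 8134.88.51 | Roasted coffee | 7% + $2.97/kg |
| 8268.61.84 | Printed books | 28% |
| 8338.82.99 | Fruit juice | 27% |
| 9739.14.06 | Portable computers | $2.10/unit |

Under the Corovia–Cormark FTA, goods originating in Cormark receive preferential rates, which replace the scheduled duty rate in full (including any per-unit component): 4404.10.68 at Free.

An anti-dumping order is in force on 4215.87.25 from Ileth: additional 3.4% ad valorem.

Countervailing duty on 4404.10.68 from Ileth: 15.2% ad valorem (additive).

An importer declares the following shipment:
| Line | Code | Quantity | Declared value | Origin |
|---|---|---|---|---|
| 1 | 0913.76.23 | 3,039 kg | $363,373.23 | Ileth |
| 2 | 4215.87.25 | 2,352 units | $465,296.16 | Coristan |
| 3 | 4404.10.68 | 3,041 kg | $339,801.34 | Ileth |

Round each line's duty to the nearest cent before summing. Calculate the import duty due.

$103,110.39

Line 1 (0913.76.23, Ileth, 3,039 kg, $363,373.23):
Base rate for 0913.76.23 is $1.94/kg.
Duty = 3,039 × $1.94 = $5,895.66.
Line 2 (4215.87.25, Coristan, 2,352 units, $465,296.16):
Base rate for 4215.87.25 is 4% + $2.02/unit.
The additional-duty order on 4215.87.25 targets Ileth, not Coristan; it does not apply.
Duty = $465,296.16 × 4% + 2,352 × $2.02 = $23,362.89.
Line 3 (4404.10.68, Ileth, 3,041 kg, $339,801.34):
Base rate for 4404.10.68 is 3.5% + $3.39/kg.
4404.10.68 has an FTA preferential rate, but origin Ileth is not Cormark; base rate stands.
Additional duty on 4404.10.68 from Ileth: +15.2%. Applied ad valorem rate: 3.5% + 15.2% = 18.7%.
Duty = $339,801.34 × 18.7% + 3,041 × $3.39 = $73,851.84.
Total = $5,895.66 + $23,362.89 + $73,851.84 = $103,110.39.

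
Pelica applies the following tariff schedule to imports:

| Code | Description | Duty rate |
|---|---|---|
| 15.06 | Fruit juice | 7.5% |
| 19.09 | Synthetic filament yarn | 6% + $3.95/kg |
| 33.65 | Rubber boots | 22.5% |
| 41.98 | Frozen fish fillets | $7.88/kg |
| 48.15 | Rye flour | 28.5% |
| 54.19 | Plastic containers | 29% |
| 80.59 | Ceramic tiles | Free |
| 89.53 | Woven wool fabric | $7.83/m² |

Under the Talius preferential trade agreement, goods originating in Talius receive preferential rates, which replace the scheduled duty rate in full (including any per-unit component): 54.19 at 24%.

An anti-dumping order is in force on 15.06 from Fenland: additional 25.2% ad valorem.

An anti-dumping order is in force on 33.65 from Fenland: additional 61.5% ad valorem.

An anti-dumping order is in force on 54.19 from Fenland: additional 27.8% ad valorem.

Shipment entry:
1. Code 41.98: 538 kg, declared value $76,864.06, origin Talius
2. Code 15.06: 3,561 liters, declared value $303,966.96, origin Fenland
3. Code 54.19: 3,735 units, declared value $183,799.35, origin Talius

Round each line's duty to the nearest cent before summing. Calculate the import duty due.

Line 1 (41.98, Talius, 538 kg, $76,864.06):
Base rate for 41.98 is $7.88/kg.
Origin Talius is the FTA partner but 41.98 is not on the preference list; base rate stands.
Duty = 538 × $7.88 = $4,239.44.
Line 2 (15.06, Fenland, 3,561 liters, $303,966.96):
Base rate for 15.06 is 7.5%.
Additional duty on 15.06 from Fenland: +25.2%. Applied ad valorem rate: 7.5% + 25.2% = 32.7%.
Duty = $303,966.96 × 32.7% = $99,397.20.
Line 3 (54.19, Talius, 3,735 units, $183,799.35):
Base rate for 54.19 is 29%.
Origin Talius qualifies under the Pelica–Talius agreement and 54.19 is covered: preferential rate 24% applies instead.
The additional-duty order on 54.19 targets Fenland, not Talius; it does not apply.
Duty = $183,799.35 × 24% = $44,111.84.
Total = $4,239.44 + $99,397.20 + $44,111.84 = $147,748.48.

$147,748.48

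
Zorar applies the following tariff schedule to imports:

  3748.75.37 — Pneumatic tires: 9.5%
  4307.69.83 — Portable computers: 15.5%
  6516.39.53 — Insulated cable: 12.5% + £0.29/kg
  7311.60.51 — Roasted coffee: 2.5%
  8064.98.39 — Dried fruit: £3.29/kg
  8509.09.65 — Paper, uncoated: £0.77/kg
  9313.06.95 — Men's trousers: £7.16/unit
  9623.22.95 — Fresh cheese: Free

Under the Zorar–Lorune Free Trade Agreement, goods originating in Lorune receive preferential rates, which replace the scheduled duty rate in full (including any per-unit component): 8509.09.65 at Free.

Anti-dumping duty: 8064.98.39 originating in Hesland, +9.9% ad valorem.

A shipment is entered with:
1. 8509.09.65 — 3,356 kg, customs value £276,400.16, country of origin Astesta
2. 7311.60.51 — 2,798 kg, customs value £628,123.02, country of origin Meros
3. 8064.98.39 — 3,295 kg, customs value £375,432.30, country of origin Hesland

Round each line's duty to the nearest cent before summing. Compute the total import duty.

£66,295.55

Line 1 (8509.09.65, Astesta, 3,356 kg, £276,400.16):
Base rate for 8509.09.65 is £0.77/kg.
8509.09.65 has an FTA preferential rate, but origin Astesta is not Lorune; base rate stands.
Duty = 3,356 × £0.77 = £2,584.12.
Line 2 (7311.60.51, Meros, 2,798 kg, £628,123.02):
Base rate for 7311.60.51 is 2.5%.
Duty = £628,123.02 × 2.5% = £15,703.08.
Line 3 (8064.98.39, Hesland, 3,295 kg, £375,432.30):
Base rate for 8064.98.39 is £3.29/kg.
Additional duty on 8064.98.39 from Hesland: +9.9% ad valorem. Applied ad valorem rate = 9.9%.
Duty = £375,432.30 × 9.9% + 3,295 × £3.29 = £48,008.35.
Total = £2,584.12 + £15,703.08 + £48,008.35 = £66,295.55.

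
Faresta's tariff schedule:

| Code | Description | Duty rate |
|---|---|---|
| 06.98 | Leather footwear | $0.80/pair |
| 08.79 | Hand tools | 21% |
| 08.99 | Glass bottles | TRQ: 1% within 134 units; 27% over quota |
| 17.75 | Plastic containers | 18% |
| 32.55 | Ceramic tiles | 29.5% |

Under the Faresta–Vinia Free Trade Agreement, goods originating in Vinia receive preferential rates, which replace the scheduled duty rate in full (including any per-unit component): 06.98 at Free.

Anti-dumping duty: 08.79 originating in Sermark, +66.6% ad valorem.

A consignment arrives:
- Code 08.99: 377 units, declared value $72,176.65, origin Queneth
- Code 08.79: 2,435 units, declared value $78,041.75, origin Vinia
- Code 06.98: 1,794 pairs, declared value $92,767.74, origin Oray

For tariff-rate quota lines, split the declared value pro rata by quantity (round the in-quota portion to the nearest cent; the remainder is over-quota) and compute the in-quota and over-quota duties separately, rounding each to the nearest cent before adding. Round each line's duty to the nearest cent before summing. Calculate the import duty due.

Line 1 (08.99, Queneth, 377 units, $72,176.65):
Code 08.99 is under a tariff-rate quota (threshold 134 units). In-quota: 134 units at 1%; over-quota: 243 units at 27%.
Pro-rata value split: in-quota = $72,176.65 × 134/377 = $25,654.30; over-quota = $72,176.65 − $25,654.30 = $46,522.35.
In-quota duty = $25,654.30 × 1% = $256.54. Over-quota duty = $46,522.35 × 27% = $12,561.03.
Line duty = $256.54 + $12,561.03 = $12,817.57.
Line 2 (08.79, Vinia, 2,435 units, $78,041.75):
Base rate for 08.79 is 21%.
Origin Vinia is the FTA partner but 08.79 is not on the preference list; base rate stands.
The additional-duty order on 08.79 targets Sermark, not Vinia; it does not apply.
Duty = $78,041.75 × 21% = $16,388.77.
Line 3 (06.98, Oray, 1,794 pairs, $92,767.74):
Base rate for 06.98 is $0.80/pair.
06.98 has an FTA preferential rate, but origin Oray is not Vinia; base rate stands.
Duty = 1,794 × $0.80 = $1,435.20.
Total = $12,817.57 + $16,388.77 + $1,435.20 = $30,641.54.

$30,641.54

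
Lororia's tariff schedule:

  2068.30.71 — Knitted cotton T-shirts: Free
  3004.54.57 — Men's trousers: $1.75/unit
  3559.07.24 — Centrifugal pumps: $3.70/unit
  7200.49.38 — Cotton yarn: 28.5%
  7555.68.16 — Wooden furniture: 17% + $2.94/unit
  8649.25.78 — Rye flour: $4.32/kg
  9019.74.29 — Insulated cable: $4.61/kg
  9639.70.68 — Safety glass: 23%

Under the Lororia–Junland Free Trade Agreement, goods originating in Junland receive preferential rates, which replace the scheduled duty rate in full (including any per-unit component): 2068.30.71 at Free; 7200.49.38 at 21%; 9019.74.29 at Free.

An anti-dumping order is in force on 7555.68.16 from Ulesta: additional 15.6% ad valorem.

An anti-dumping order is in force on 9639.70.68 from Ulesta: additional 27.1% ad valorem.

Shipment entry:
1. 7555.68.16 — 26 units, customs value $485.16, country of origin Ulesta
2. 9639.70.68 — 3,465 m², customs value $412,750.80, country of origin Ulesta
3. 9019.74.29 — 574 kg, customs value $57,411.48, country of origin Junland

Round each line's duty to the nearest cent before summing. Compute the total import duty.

$207,022.75

Line 1 (7555.68.16, Ulesta, 26 units, $485.16):
Base rate for 7555.68.16 is 17% + $2.94/unit.
Additional duty on 7555.68.16 from Ulesta: +15.6%. Applied ad valorem rate: 17% + 15.6% = 32.6%.
Duty = $485.16 × 32.6% + 26 × $2.94 = $234.60.
Line 2 (9639.70.68, Ulesta, 3,465 m², $412,750.80):
Base rate for 9639.70.68 is 23%.
Additional duty on 9639.70.68 from Ulesta: +27.1%. Applied ad valorem rate: 23% + 27.1% = 50.1%.
Duty = $412,750.80 × 50.1% = $206,788.15.
Line 3 (9019.74.29, Junland, 574 kg, $57,411.48):
Base rate for 9019.74.29 is $4.61/kg.
Origin Junland qualifies under the Lororia–Junland agreement and 9019.74.29 is covered: preferential rate Free applies instead.
Duty = $57,411.48 × 0% = $0.00.
Total = $234.60 + $206,788.15 + $0.00 = $207,022.75.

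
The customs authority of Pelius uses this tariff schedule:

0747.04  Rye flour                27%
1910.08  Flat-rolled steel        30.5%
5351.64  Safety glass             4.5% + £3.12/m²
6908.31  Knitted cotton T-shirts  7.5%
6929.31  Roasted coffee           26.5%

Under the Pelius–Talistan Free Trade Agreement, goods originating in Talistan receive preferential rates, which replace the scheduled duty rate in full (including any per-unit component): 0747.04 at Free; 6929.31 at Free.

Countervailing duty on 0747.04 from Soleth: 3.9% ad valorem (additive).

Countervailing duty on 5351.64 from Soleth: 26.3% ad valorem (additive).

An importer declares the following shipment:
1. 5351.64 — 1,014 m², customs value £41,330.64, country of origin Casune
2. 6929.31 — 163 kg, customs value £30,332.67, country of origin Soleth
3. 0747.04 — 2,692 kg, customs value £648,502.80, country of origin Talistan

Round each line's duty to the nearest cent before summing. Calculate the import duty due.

Line 1 (5351.64, Casune, 1,014 m², £41,330.64):
Base rate for 5351.64 is 4.5% + £3.12/m².
The additional-duty order on 5351.64 targets Soleth, not Casune; it does not apply.
Duty = £41,330.64 × 4.5% + 1,014 × £3.12 = £5,023.56.
Line 2 (6929.31, Soleth, 163 kg, £30,332.67):
Base rate for 6929.31 is 26.5%.
6929.31 has an FTA preferential rate, but origin Soleth is not Talistan; base rate stands.
Duty = £30,332.67 × 26.5% = £8,038.16.
Line 3 (0747.04, Talistan, 2,692 kg, £648,502.80):
Base rate for 0747.04 is 27%.
Origin Talistan qualifies under the Pelius–Talistan agreement and 0747.04 is covered: preferential rate Free applies instead.
The additional-duty order on 0747.04 targets Soleth, not Talistan; it does not apply.
Duty = £648,502.80 × 0% = £0.00.
Total = £5,023.56 + £8,038.16 + £0.00 = £13,061.72.

£13,061.72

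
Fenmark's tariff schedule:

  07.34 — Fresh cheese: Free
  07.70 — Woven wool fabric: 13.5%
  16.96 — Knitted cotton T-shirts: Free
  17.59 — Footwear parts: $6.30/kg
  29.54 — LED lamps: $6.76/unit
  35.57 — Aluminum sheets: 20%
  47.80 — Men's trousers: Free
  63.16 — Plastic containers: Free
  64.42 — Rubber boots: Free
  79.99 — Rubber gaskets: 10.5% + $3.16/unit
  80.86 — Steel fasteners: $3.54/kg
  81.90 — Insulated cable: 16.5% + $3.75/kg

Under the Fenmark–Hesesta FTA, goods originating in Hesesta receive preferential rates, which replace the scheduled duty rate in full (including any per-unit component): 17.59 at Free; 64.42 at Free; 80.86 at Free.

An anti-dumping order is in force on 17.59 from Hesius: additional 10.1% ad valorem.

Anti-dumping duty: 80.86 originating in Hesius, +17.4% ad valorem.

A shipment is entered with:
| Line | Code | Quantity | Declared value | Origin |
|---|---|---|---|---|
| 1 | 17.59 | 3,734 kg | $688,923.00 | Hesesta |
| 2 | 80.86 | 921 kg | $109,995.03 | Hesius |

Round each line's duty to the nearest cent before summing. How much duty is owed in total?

Line 1 (17.59, Hesesta, 3,734 kg, $688,923.00):
Base rate for 17.59 is $6.30/kg.
Origin Hesesta qualifies under the Fenmark–Hesesta agreement and 17.59 is covered: preferential rate Free applies instead.
The additional-duty order on 17.59 targets Hesius, not Hesesta; it does not apply.
Duty = $688,923.00 × 0% = $0.00.
Line 2 (80.86, Hesius, 921 kg, $109,995.03):
Base rate for 80.86 is $3.54/kg.
80.86 has an FTA preferential rate, but origin Hesius is not Hesesta; base rate stands.
Additional duty on 80.86 from Hesius: +17.4% ad valorem. Applied ad valorem rate = 17.4%.
Duty = $109,995.03 × 17.4% + 921 × $3.54 = $22,399.48.
Total = $0.00 + $22,399.48 = $22,399.48.

$22,399.48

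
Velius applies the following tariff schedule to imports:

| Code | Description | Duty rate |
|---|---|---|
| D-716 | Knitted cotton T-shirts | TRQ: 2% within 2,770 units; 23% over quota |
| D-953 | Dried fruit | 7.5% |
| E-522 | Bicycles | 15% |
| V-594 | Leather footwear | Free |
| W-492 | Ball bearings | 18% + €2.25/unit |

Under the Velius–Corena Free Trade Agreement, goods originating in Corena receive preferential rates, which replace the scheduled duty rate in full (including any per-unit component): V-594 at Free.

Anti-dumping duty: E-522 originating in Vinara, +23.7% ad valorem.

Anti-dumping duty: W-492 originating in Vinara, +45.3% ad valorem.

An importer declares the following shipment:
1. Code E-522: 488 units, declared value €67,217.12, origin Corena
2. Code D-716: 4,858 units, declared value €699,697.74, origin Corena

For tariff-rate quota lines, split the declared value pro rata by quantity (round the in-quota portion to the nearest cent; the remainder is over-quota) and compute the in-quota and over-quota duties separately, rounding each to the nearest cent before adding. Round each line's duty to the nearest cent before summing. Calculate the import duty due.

Line 1 (E-522, Corena, 488 units, €67,217.12):
Base rate for E-522 is 15%.
Origin Corena is the FTA partner but E-522 is not on the preference list; base rate stands.
The additional-duty order on E-522 targets Vinara, not Corena; it does not apply.
Duty = €67,217.12 × 15% = €10,082.57.
Line 2 (D-716, Corena, 4,858 units, €699,697.74):
Code D-716 is under a tariff-rate quota (threshold 2,770 units). In-quota: 2,770 units at 2%; over-quota: 2,088 units at 23%.
Pro-rata value split: in-quota = €699,697.74 × 2,770/4,858 = €398,963.10; over-quota = €699,697.74 − €398,963.10 = €300,734.64.
In-quota duty = €398,963.10 × 2% = €7,979.26. Over-quota duty = €300,734.64 × 23% = €69,168.97.
Line duty = €7,979.26 + €69,168.97 = €77,148.23.
Total = €10,082.57 + €77,148.23 = €87,230.80.

€87,230.80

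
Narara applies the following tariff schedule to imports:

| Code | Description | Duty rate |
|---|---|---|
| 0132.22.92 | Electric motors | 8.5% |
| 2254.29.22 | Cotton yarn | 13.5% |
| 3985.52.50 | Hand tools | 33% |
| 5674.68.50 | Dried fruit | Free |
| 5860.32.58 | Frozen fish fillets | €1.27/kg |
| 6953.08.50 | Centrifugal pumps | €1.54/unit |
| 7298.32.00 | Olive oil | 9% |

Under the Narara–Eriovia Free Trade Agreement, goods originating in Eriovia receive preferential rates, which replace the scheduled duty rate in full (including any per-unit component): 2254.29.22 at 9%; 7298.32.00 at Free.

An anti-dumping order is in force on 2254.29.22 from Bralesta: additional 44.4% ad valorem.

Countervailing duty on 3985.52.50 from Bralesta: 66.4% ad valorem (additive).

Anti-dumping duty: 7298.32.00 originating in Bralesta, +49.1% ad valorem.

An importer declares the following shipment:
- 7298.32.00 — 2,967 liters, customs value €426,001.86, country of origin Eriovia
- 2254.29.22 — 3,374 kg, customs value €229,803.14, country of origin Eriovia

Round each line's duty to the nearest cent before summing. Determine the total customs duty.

€20,682.28

Line 1 (7298.32.00, Eriovia, 2,967 liters, €426,001.86):
Base rate for 7298.32.00 is 9%.
Origin Eriovia qualifies under the Narara–Eriovia agreement and 7298.32.00 is covered: preferential rate Free applies instead.
The additional-duty order on 7298.32.00 targets Bralesta, not Eriovia; it does not apply.
Duty = €426,001.86 × 0% = €0.00.
Line 2 (2254.29.22, Eriovia, 3,374 kg, €229,803.14):
Base rate for 2254.29.22 is 13.5%.
Origin Eriovia qualifies under the Narara–Eriovia agreement and 2254.29.22 is covered: preferential rate 9% applies instead.
The additional-duty order on 2254.29.22 targets Bralesta, not Eriovia; it does not apply.
Duty = €229,803.14 × 9% = €20,682.28.
Total = €0.00 + €20,682.28 = €20,682.28.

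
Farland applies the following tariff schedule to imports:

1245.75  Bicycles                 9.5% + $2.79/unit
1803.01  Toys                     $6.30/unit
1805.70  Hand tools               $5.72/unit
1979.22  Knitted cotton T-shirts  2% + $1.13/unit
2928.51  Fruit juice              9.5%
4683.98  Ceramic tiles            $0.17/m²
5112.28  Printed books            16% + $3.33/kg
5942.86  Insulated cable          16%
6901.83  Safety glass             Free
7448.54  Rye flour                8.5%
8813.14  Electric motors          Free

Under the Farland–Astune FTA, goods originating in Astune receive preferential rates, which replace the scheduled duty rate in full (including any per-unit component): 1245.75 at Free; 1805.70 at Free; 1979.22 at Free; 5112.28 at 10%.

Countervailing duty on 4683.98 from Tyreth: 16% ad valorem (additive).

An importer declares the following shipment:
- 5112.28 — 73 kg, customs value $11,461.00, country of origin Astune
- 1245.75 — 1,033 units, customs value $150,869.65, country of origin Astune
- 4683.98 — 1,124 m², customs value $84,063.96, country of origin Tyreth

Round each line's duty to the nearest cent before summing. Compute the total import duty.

Line 1 (5112.28, Astune, 73 kg, $11,461.00):
Base rate for 5112.28 is 16% + $3.33/kg.
Origin Astune qualifies under the Farland–Astune agreement and 5112.28 is covered: preferential rate 10% applies instead.
Duty = $11,461.00 × 10% = $1,146.10.
Line 2 (1245.75, Astune, 1,033 units, $150,869.65):
Base rate for 1245.75 is 9.5% + $2.79/unit.
Origin Astune qualifies under the Farland–Astune agreement and 1245.75 is covered: preferential rate Free applies instead.
Duty = $150,869.65 × 0% = $0.00.
Line 3 (4683.98, Tyreth, 1,124 m², $84,063.96):
Base rate for 4683.98 is $0.17/m².
Additional duty on 4683.98 from Tyreth: +16% ad valorem. Applied ad valorem rate = 16%.
Duty = $84,063.96 × 16% + 1,124 × $0.17 = $13,641.31.
Total = $1,146.10 + $0.00 + $13,641.31 = $14,787.41.

$14,787.41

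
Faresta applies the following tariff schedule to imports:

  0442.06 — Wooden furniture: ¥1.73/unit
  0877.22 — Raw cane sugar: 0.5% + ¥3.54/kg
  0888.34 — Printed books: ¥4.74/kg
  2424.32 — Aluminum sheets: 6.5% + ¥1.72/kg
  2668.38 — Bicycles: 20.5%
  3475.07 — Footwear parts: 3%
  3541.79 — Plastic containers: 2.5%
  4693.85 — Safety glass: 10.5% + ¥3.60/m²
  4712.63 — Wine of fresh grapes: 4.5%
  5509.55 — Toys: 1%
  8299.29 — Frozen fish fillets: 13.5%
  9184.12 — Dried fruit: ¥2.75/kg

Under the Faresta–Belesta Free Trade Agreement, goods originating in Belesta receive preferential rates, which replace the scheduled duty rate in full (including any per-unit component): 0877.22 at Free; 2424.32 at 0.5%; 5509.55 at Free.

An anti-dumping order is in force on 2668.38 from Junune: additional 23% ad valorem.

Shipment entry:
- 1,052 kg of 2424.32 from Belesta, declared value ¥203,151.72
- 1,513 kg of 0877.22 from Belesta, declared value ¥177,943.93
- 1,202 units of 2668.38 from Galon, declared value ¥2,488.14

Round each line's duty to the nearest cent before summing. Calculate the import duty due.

¥1,525.83

Line 1 (2424.32, Belesta, 1,052 kg, ¥203,151.72):
Base rate for 2424.32 is 6.5% + ¥1.72/kg.
Origin Belesta qualifies under the Faresta–Belesta agreement and 2424.32 is covered: preferential rate 0.5% applies instead.
Duty = ¥203,151.72 × 0.5% = ¥1,015.76.
Line 2 (0877.22, Belesta, 1,513 kg, ¥177,943.93):
Base rate for 0877.22 is 0.5% + ¥3.54/kg.
Origin Belesta qualifies under the Faresta–Belesta agreement and 0877.22 is covered: preferential rate Free applies instead.
Duty = ¥177,943.93 × 0% = ¥0.00.
Line 3 (2668.38, Galon, 1,202 units, ¥2,488.14):
Base rate for 2668.38 is 20.5%.
The additional-duty order on 2668.38 targets Junune, not Galon; it does not apply.
Duty = ¥2,488.14 × 20.5% = ¥510.07.
Total = ¥1,015.76 + ¥0.00 + ¥510.07 = ¥1,525.83.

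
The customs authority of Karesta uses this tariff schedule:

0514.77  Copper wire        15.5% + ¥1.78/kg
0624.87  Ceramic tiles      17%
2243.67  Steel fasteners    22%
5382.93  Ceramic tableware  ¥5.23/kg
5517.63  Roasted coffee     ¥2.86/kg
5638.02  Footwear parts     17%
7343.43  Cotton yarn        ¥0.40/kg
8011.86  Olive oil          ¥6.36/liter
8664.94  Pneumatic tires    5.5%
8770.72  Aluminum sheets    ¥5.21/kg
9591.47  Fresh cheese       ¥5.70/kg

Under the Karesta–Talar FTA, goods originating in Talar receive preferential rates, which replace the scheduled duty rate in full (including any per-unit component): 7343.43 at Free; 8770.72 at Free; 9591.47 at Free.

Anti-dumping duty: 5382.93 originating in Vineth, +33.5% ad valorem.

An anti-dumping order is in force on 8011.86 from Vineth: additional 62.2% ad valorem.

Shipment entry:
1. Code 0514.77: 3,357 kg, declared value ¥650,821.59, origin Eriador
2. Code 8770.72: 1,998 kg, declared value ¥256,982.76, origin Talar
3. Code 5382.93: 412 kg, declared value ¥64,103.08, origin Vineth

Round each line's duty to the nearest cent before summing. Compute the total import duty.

Line 1 (0514.77, Eriador, 3,357 kg, ¥650,821.59):
Base rate for 0514.77 is 15.5% + ¥1.78/kg.
Duty = ¥650,821.59 × 15.5% + 3,357 × ¥1.78 = ¥106,852.81.
Line 2 (8770.72, Talar, 1,998 kg, ¥256,982.76):
Base rate for 8770.72 is ¥5.21/kg.
Origin Talar qualifies under the Karesta–Talar agreement and 8770.72 is covered: preferential rate Free applies instead.
Duty = ¥256,982.76 × 0% = ¥0.00.
Line 3 (5382.93, Vineth, 412 kg, ¥64,103.08):
Base rate for 5382.93 is ¥5.23/kg.
Additional duty on 5382.93 from Vineth: +33.5% ad valorem. Applied ad valorem rate = 33.5%.
Duty = ¥64,103.08 × 33.5% + 412 × ¥5.23 = ¥23,629.29.
Total = ¥106,852.81 + ¥0.00 + ¥23,629.29 = ¥130,482.10.

¥130,482.10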